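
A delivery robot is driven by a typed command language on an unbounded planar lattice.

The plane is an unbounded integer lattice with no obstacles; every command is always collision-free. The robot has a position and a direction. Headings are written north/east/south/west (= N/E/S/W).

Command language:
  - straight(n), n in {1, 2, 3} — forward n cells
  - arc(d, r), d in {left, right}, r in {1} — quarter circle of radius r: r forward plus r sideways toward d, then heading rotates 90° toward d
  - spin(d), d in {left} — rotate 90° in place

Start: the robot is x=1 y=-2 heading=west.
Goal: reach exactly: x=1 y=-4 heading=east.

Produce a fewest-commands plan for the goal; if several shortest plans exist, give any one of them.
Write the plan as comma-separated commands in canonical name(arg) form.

initial: x=1 y=-2 heading=west
[1] after arc(left, 1): x=0 y=-3 heading=south
[2] after arc(left, 1): x=1 y=-4 heading=east
nothing shorter than 2 reaches the goal.

arc(left, 1), arc(left, 1)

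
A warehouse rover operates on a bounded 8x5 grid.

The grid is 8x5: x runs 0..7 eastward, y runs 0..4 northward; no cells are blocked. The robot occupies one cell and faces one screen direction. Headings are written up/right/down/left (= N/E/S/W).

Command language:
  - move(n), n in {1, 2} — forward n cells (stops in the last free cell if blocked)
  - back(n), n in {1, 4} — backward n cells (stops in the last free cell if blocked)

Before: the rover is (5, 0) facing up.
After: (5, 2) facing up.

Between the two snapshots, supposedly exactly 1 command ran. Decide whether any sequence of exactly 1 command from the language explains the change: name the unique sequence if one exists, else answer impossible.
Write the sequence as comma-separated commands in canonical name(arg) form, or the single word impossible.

key: still facing N — the one step turns nothing
t0: (5, 0) facing up
[1] after move(2): (5, 2) facing up
no other 1-command option fits: unique.

move(2)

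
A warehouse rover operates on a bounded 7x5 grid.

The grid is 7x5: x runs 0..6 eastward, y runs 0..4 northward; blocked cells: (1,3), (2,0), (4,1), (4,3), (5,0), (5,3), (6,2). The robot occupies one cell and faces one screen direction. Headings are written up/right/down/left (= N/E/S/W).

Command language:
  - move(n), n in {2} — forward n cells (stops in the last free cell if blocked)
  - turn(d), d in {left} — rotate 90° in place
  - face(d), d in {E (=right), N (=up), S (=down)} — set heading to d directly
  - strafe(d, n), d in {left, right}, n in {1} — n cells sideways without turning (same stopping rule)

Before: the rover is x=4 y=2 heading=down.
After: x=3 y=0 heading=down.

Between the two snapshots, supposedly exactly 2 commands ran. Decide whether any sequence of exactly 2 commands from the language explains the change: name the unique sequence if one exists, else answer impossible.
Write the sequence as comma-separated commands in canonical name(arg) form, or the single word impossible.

key: heading stays S — no command in the sequence turns
from: x=4 y=2 heading=down
step 1 (strafe(right, 1)): x=3 y=2 heading=down
step 2 (move(2)): x=3 y=0 heading=down
uniquely the one of 49 2-step routes that fits.

strafe(right, 1), move(2)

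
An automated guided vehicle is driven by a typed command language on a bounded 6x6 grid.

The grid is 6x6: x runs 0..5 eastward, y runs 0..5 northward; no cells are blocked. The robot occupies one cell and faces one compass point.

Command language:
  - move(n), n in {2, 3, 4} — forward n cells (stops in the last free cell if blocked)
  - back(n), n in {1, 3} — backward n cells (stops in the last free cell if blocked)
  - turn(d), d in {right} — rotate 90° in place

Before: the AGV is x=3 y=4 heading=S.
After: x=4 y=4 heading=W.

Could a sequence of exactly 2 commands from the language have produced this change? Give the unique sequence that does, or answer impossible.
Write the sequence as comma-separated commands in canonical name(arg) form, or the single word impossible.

turn(right), back(1)

key: cell and facing (now W) both changed — the 2 commands mix motion and turning
begin: x=3 y=4 heading=S
t=1 turn(right) ⇒ x=3 y=4 heading=W
t=2 back(1) ⇒ x=4 y=4 heading=W
no rival 2-sequence matches.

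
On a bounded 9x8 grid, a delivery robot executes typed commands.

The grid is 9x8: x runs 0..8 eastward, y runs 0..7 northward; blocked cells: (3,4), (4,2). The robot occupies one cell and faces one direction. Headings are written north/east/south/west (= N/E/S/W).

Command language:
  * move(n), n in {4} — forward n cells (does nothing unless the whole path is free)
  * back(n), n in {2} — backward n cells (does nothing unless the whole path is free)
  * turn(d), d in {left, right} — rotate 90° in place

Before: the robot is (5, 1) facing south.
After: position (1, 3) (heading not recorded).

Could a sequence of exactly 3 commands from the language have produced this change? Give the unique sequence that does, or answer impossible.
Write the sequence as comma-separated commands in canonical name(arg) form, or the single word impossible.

back(2), turn(right), move(4)

key: order matters: swapping back(2) and move(4) lands elsewhere
from: (5, 1) facing south
t=1 back(2) ⇒ (5, 3) facing south
t=2 turn(right) ⇒ (5, 3) facing west
t=3 move(4) ⇒ (1, 3) facing west
no rival 3-sequence matches.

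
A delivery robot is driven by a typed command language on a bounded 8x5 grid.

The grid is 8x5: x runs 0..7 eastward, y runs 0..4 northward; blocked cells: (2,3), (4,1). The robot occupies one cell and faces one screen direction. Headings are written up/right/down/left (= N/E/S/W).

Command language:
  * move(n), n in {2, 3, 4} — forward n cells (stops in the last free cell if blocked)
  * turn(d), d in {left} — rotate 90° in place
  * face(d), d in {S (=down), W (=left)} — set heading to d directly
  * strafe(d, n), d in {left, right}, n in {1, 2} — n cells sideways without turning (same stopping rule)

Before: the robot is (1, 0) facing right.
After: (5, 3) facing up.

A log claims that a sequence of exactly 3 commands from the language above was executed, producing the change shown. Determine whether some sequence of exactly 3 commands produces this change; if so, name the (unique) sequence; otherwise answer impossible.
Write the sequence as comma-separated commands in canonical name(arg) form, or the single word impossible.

move(4), turn(left), move(3)

key: position moved to (5,3) AND the heading swung to N — translation plus rotation needed
start: (1, 0) facing right
[1] after move(4): (5, 0) facing right
[2] after turn(left): (5, 0) facing up
[3] after move(3): (5, 3) facing up
all 1000 alternatives checked — unique.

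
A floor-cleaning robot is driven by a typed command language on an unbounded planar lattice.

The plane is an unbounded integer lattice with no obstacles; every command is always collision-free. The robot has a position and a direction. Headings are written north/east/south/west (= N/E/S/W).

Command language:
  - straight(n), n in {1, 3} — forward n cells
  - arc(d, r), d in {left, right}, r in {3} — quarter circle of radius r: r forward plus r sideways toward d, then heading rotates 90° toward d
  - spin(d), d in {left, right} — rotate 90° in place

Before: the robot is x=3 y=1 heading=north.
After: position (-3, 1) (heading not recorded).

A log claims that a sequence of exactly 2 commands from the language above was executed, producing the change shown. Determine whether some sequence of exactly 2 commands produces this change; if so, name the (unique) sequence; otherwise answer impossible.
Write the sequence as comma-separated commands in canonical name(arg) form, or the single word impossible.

arc(left, 3), arc(left, 3)

initial: x=3 y=1 heading=north
t=1 arc(left, 3) ⇒ x=0 y=4 heading=west
t=2 arc(left, 3) ⇒ x=-3 y=1 heading=south
no rival 2-sequence matches.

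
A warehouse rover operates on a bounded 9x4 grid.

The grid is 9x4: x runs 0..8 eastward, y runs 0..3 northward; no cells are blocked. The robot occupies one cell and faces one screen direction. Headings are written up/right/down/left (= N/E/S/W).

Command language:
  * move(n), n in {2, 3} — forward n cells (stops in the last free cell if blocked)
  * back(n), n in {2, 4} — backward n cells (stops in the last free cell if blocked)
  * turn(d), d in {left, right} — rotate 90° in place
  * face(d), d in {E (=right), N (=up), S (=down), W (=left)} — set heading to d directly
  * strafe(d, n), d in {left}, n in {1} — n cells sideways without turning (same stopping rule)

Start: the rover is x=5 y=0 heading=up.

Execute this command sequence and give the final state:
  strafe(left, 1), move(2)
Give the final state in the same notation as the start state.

x=4 y=2 heading=up

t0: x=5 y=0 heading=up
1. strafe(left, 1) → x=4 y=0 heading=up
2. move(2) → x=4 y=2 heading=up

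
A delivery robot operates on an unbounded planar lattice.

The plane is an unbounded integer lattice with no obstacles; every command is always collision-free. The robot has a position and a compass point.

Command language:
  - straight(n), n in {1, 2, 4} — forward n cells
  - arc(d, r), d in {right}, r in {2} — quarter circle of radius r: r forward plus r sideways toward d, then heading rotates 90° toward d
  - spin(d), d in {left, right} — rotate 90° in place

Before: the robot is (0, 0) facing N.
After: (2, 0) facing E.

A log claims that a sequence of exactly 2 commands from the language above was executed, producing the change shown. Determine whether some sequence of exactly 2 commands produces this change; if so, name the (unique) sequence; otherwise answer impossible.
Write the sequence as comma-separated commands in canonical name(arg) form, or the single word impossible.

spin(right), straight(2)

key: position moved to (2,0) AND the heading swung to E — translation plus rotation needed
initial: (0, 0) facing N
t=1 spin(right) ⇒ (0, 0) facing E
t=2 straight(2) ⇒ (2, 0) facing E
all 36 alternatives checked — unique.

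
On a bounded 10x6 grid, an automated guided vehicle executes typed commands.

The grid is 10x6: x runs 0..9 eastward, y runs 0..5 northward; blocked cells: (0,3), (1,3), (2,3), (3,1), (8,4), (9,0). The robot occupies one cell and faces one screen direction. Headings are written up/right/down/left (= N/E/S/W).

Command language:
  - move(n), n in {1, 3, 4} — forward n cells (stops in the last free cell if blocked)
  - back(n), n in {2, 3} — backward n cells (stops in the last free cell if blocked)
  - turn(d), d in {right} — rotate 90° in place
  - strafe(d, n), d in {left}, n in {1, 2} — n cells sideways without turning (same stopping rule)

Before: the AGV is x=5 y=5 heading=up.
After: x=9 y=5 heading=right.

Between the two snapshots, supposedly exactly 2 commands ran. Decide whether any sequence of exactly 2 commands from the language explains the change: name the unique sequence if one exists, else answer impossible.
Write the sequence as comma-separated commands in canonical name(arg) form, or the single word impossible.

key: order matters: swapping turn(right) and move(4) lands elsewhere
t0: x=5 y=5 heading=up
1. turn(right) → x=5 y=5 heading=right
2. move(4) → x=9 y=5 heading=right
no rival 2-sequence matches.

turn(right), move(4)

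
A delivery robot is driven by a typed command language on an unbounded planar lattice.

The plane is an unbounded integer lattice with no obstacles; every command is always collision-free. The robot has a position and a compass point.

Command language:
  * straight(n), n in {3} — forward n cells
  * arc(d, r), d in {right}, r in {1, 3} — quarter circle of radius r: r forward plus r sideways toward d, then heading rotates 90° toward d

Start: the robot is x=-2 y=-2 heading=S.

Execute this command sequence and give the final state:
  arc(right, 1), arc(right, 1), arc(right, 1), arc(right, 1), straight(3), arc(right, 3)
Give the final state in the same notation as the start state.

x=-5 y=-8 heading=W

t0: x=-2 y=-2 heading=S
step 1 (arc(right, 1)): x=-3 y=-3 heading=W
step 2 (arc(right, 1)): x=-4 y=-2 heading=N
step 3 (arc(right, 1)): x=-3 y=-1 heading=E
step 4 (arc(right, 1)): x=-2 y=-2 heading=S
step 5 (straight(3)): x=-2 y=-5 heading=S
step 6 (arc(right, 3)): x=-5 y=-8 heading=W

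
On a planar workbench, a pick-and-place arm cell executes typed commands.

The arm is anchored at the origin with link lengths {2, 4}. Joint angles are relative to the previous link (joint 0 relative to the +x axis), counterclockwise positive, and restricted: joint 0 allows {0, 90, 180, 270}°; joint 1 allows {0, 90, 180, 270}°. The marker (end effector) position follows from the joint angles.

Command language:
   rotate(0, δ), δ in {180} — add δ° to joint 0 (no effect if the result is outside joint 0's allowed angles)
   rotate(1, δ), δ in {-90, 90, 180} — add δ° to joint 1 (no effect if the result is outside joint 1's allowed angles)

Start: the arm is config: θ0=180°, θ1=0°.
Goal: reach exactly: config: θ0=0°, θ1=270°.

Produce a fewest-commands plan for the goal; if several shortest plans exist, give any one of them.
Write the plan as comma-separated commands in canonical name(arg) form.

rotate(1, -90), rotate(0, 180)

begin: config: θ0=180°, θ1=0°
t=1 rotate(1, -90) ⇒ config: θ0=180°, θ1=270°
t=2 rotate(0, 180) ⇒ config: θ0=0°, θ1=270°
minimal: 2 command(s), checked below 2.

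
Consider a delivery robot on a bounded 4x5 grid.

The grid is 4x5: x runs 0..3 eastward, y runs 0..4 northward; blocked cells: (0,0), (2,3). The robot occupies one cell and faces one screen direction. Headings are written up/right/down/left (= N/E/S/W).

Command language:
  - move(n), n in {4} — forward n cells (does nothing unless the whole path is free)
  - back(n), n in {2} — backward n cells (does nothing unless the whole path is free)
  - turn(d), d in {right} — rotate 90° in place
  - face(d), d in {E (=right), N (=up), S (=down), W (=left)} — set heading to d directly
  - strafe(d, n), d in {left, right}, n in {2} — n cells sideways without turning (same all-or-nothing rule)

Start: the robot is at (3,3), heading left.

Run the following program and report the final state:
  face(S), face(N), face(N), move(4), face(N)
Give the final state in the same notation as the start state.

t0: at (3,3), heading left
t=1 face(S) ⇒ at (3,3), heading down
t=2 face(N) ⇒ at (3,3), heading up
t=3 face(N) ⇒ at (3,3), heading up
t=4 move(4) ⇒ at (3,3), heading up
t=5 face(N) ⇒ at (3,3), heading up

at (3,3), heading up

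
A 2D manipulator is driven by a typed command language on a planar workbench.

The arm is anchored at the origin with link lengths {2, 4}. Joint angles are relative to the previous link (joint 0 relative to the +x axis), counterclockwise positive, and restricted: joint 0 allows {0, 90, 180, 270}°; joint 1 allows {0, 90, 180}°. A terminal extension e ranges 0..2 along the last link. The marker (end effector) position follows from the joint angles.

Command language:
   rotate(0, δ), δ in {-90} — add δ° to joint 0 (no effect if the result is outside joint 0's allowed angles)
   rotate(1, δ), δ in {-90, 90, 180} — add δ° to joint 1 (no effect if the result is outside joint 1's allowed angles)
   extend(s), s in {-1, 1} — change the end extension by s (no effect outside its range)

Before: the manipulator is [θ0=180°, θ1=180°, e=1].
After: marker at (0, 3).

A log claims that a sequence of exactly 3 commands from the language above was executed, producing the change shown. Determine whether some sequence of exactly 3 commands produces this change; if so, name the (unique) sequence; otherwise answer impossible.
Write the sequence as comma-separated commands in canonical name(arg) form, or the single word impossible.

t0: [θ0=180°, θ1=180°, e=1]
step 1 (rotate(0, -90)): [θ0=90°, θ1=180°, e=1]
step 2 (rotate(0, -90)): [θ0=0°, θ1=180°, e=1]
step 3 (rotate(0, -90)): [θ0=270°, θ1=180°, e=1]
all 216 alternatives checked — unique.

rotate(0, -90), rotate(0, -90), rotate(0, -90)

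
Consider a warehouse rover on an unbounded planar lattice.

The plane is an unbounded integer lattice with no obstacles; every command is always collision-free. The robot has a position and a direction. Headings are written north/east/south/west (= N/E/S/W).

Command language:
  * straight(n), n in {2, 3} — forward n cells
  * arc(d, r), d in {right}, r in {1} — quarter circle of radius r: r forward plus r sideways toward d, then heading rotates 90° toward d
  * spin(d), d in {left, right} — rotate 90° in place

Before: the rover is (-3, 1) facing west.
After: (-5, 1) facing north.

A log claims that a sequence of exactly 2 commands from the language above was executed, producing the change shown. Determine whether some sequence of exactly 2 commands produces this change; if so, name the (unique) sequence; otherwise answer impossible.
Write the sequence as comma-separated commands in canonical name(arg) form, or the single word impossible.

key: order matters: swapping straight(2) and spin(right) lands elsewhere
initial: (-3, 1) facing west
1. straight(2) → (-5, 1) facing west
2. spin(right) → (-5, 1) facing north
all 25 alternatives checked — unique.

straight(2), spin(right)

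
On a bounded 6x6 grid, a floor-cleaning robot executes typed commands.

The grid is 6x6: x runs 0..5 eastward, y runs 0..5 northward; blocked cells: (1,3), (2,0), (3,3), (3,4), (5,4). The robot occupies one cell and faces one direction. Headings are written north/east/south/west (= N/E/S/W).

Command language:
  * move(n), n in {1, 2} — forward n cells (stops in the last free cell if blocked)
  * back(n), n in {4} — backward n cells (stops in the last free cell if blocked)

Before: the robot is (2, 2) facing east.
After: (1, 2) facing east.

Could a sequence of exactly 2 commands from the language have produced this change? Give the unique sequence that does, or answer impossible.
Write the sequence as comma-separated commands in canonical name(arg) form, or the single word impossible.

key: running move(1) before back(4) would end elsewhere — order is forced
begin: (2, 2) facing east
step 1 (back(4)): (0, 2) facing east
step 2 (move(1)): (1, 2) facing east
no rival 2-sequence matches.

back(4), move(1)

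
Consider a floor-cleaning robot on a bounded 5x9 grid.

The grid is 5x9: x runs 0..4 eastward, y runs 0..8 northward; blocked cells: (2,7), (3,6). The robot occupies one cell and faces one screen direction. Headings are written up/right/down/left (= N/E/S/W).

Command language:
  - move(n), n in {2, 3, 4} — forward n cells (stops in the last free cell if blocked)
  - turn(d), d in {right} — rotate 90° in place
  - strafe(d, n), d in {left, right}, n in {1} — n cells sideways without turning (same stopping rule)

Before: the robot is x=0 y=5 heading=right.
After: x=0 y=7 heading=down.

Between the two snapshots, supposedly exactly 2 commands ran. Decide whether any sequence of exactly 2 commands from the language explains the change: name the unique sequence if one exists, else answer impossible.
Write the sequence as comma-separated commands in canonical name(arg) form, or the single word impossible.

impossible

all 36 sequences checked — none match.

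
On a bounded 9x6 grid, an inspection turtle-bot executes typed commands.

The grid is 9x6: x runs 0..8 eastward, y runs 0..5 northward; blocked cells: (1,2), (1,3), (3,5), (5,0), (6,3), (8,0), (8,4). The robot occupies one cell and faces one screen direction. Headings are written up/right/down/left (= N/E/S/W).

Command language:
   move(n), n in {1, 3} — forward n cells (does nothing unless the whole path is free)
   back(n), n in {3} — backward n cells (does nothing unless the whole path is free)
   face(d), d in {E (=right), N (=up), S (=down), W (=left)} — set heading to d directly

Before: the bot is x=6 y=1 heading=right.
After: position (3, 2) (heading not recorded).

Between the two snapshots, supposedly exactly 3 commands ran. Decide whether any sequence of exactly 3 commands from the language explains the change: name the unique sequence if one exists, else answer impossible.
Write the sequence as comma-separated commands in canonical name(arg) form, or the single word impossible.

key: running move(1) before back(3) would end elsewhere — order is forced
begin: x=6 y=1 heading=right
t=1 back(3) ⇒ x=3 y=1 heading=right
t=2 face(N) ⇒ x=3 y=1 heading=up
t=3 move(1) ⇒ x=3 y=2 heading=up
no other 3-command option fits: unique.

back(3), face(N), move(1)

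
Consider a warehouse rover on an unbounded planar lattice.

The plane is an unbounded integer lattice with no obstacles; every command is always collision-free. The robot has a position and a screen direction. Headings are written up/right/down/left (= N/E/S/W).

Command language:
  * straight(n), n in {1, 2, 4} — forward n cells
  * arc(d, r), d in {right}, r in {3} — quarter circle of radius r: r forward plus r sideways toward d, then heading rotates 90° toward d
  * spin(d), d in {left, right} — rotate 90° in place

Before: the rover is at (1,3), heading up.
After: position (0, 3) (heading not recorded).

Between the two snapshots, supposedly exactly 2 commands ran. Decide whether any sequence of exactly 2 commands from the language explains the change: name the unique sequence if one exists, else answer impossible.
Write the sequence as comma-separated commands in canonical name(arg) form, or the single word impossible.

spin(left), straight(1)

key: order matters: swapping spin(left) and straight(1) lands elsewhere
begin: at (1,3), heading up
1. spin(left) → at (1,3), heading left
2. straight(1) → at (0,3), heading left
all 36 alternatives checked — unique.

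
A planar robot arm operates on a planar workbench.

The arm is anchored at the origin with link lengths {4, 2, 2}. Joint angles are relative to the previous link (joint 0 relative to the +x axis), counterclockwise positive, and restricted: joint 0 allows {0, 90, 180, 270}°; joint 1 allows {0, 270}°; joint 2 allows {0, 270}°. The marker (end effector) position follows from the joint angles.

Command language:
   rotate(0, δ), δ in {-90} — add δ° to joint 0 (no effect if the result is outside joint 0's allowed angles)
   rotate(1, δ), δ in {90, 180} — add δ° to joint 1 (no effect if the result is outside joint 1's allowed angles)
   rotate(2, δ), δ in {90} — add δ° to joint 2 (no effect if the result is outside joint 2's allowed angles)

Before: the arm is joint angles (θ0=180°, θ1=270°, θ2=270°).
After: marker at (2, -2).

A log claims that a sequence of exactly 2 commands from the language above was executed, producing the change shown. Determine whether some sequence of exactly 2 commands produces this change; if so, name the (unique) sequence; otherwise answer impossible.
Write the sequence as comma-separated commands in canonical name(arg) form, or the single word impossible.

begin: joint angles (θ0=180°, θ1=270°, θ2=270°)
step 1 (rotate(0, -90)): joint angles (θ0=90°, θ1=270°, θ2=270°)
step 2 (rotate(0, -90)): joint angles (θ0=0°, θ1=270°, θ2=270°)
all 16 alternatives checked — unique.

rotate(0, -90), rotate(0, -90)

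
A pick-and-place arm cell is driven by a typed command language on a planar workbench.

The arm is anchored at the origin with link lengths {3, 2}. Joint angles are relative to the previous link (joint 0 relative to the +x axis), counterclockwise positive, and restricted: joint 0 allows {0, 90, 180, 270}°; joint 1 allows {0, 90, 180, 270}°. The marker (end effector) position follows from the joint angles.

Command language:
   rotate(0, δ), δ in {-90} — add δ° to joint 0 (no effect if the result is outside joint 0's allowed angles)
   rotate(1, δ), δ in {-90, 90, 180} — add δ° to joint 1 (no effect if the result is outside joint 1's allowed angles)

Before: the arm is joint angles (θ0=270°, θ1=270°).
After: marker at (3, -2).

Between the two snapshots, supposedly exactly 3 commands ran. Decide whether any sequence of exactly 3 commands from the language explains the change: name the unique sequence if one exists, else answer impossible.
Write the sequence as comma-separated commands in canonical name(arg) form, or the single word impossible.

rotate(0, -90), rotate(0, -90), rotate(0, -90)

initial: joint angles (θ0=270°, θ1=270°)
t=1 rotate(0, -90) ⇒ joint angles (θ0=180°, θ1=270°)
t=2 rotate(0, -90) ⇒ joint angles (θ0=90°, θ1=270°)
t=3 rotate(0, -90) ⇒ joint angles (θ0=0°, θ1=270°)
no other 3-command option fits: unique.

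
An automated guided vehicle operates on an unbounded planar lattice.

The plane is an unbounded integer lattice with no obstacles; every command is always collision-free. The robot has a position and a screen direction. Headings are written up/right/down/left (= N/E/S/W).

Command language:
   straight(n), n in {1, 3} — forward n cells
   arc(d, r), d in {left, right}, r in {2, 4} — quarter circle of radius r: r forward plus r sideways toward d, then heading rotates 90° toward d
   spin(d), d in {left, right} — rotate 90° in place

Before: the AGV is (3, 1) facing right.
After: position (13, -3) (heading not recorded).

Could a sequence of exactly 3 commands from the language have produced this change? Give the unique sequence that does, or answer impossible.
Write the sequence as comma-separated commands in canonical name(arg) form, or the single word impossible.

straight(3), straight(3), arc(right, 4)

key: running arc(right, 4) before straight(3) would end elsewhere — order is forced
from: (3, 1) facing right
1. straight(3) → (6, 1) facing right
2. straight(3) → (9, 1) facing right
3. arc(right, 4) → (13, -3) facing down
all 512 alternatives checked — unique.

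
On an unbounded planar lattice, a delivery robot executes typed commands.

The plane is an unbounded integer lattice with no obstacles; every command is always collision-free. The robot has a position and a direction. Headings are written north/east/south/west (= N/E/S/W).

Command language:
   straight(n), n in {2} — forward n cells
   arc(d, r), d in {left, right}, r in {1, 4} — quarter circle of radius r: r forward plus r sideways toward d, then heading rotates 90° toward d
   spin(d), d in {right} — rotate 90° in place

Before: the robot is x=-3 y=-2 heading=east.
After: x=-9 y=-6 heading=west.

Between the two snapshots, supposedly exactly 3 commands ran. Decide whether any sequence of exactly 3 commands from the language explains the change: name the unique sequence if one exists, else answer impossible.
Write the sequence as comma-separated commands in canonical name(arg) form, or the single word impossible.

key: position moved to (-9,-6) AND the heading swung to W — translation plus rotation needed
from: x=-3 y=-2 heading=east
[1] after spin(right): x=-3 y=-2 heading=south
[2] after arc(right, 4): x=-7 y=-6 heading=west
[3] after straight(2): x=-9 y=-6 heading=west
no rival 3-sequence matches.

spin(right), arc(right, 4), straight(2)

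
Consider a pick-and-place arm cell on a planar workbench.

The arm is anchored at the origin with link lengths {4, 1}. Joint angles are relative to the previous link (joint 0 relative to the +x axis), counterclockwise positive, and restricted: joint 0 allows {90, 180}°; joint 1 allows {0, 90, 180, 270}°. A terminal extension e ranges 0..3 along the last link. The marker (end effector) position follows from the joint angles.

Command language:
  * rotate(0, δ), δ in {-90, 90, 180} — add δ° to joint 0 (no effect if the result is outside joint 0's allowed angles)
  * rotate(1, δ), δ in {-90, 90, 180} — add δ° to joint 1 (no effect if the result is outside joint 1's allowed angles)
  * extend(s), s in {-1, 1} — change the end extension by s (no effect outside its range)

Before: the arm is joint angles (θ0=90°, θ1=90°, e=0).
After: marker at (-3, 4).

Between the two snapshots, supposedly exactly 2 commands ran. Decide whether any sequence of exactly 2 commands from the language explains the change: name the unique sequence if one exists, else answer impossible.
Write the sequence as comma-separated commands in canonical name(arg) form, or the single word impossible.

initial: joint angles (θ0=90°, θ1=90°, e=0)
1. extend(1) → joint angles (θ0=90°, θ1=90°, e=1)
2. extend(1) → joint angles (θ0=90°, θ1=90°, e=2)
uniquely the one of 64 2-step routes that fits.

extend(1), extend(1)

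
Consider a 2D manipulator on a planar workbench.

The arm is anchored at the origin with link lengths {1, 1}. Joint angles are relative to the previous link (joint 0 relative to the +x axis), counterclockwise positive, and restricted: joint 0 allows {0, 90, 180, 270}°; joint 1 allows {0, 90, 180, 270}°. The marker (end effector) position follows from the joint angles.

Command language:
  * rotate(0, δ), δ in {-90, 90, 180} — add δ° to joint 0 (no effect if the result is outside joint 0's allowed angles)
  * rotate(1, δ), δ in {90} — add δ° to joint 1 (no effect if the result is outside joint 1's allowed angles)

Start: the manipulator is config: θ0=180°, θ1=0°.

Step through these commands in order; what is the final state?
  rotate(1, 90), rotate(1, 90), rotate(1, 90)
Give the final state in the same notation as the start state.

config: θ0=180°, θ1=270°

begin: config: θ0=180°, θ1=0°
step 1 (rotate(1, 90)): config: θ0=180°, θ1=90°
step 2 (rotate(1, 90)): config: θ0=180°, θ1=180°
step 3 (rotate(1, 90)): config: θ0=180°, θ1=270°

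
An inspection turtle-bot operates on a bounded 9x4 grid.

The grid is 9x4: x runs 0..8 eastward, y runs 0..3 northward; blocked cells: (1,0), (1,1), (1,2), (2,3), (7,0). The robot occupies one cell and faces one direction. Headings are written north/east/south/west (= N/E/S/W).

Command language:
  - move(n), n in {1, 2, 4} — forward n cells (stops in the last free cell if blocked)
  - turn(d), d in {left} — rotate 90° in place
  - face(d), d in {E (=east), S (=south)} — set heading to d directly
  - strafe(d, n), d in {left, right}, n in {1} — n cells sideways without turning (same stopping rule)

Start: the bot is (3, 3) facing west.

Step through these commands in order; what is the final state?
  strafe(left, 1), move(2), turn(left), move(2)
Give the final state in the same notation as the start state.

t0: (3, 3) facing west
[1] after strafe(left, 1): (3, 2) facing west
[2] after move(2): (2, 2) facing west
[3] after turn(left): (2, 2) facing south
[4] after move(2): (2, 0) facing south

(2, 0) facing south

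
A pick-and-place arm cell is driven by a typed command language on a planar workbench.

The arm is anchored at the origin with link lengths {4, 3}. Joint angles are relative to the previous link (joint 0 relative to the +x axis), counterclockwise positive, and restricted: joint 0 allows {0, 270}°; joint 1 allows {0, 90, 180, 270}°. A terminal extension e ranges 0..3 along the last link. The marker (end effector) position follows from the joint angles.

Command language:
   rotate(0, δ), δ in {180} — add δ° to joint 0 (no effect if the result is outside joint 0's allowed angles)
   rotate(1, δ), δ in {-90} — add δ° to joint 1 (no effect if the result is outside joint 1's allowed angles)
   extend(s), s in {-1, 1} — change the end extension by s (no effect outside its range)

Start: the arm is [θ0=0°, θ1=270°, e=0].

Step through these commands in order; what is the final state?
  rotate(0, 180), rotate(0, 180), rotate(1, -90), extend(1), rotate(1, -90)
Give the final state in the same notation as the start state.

[θ0=0°, θ1=90°, e=1]

t0: [θ0=0°, θ1=270°, e=0]
[1] after rotate(0, 180): [θ0=0°, θ1=270°, e=0]
[2] after rotate(0, 180): [θ0=0°, θ1=270°, e=0]
[3] after rotate(1, -90): [θ0=0°, θ1=180°, e=0]
[4] after extend(1): [θ0=0°, θ1=180°, e=1]
[5] after rotate(1, -90): [θ0=0°, θ1=90°, e=1]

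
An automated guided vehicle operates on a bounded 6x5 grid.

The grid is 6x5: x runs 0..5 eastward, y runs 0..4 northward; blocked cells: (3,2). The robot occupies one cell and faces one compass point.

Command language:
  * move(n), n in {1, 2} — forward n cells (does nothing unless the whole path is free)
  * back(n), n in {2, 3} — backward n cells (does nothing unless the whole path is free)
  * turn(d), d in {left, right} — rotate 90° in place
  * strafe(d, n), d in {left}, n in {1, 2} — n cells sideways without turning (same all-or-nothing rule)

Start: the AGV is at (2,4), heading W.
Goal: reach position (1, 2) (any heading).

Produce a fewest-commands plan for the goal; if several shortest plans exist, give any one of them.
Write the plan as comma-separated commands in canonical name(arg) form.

strafe(left, 2), move(1)

start: at (2,4), heading W
step 1 (strafe(left, 2)): at (2,2), heading W
step 2 (move(1)): at (1,2), heading W
no 1-step plan works, so 2 is optimal.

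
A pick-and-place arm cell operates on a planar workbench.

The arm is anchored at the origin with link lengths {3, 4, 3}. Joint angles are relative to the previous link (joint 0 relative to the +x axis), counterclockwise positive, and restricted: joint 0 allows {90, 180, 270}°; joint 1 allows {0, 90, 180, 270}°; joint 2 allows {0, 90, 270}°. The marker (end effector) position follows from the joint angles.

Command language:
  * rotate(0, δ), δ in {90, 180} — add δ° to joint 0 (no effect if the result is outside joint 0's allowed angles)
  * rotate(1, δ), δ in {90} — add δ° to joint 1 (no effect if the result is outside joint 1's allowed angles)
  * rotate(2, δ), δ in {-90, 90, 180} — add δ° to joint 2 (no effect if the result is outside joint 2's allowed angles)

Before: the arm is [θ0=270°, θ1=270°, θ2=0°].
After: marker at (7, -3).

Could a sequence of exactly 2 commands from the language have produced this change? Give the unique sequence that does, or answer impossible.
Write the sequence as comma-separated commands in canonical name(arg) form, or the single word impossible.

rotate(1, 90), rotate(1, 90)

initial: [θ0=270°, θ1=270°, θ2=0°]
1. rotate(1, 90) → [θ0=270°, θ1=0°, θ2=0°]
2. rotate(1, 90) → [θ0=270°, θ1=90°, θ2=0°]
no rival 2-sequence matches.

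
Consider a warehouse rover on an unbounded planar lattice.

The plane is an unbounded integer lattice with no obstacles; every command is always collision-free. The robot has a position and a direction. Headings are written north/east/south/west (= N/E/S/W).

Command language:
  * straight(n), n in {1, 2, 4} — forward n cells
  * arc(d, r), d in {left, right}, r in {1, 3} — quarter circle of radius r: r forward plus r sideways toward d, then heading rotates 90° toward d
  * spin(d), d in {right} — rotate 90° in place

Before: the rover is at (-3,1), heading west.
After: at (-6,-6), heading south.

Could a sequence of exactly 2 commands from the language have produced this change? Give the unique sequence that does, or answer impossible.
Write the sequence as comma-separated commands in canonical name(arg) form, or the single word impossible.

key: running straight(4) before arc(left, 3) would end elsewhere — order is forced
t0: at (-3,1), heading west
1. arc(left, 3) → at (-6,-2), heading south
2. straight(4) → at (-6,-6), heading south
all 64 alternatives checked — unique.

arc(left, 3), straight(4)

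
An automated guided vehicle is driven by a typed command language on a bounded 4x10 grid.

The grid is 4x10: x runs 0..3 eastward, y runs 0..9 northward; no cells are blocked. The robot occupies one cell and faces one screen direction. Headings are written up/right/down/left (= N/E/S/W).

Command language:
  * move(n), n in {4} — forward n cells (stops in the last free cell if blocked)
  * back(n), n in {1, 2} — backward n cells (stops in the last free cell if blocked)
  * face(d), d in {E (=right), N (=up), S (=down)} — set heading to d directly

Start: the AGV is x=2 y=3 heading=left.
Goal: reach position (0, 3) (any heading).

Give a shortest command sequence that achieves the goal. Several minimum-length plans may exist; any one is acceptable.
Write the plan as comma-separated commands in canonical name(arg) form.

t0: x=2 y=3 heading=left
step 1 (move(4)): x=0 y=3 heading=left
nothing shorter than 1 reaches the goal.

move(4)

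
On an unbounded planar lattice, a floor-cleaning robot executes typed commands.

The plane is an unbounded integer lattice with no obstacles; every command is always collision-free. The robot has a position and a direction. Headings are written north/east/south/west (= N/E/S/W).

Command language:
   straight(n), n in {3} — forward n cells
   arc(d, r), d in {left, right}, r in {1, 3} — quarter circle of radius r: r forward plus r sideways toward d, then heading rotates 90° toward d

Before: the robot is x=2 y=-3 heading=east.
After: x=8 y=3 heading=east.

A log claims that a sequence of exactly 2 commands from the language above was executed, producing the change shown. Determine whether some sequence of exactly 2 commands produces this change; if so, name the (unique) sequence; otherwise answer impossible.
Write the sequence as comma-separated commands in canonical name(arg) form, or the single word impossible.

key: still facing E at the end — net rotation zero over 2 steps
t0: x=2 y=-3 heading=east
1. arc(left, 3) → x=5 y=0 heading=north
2. arc(right, 3) → x=8 y=3 heading=east
no other 2-command option fits: unique.

arc(left, 3), arc(right, 3)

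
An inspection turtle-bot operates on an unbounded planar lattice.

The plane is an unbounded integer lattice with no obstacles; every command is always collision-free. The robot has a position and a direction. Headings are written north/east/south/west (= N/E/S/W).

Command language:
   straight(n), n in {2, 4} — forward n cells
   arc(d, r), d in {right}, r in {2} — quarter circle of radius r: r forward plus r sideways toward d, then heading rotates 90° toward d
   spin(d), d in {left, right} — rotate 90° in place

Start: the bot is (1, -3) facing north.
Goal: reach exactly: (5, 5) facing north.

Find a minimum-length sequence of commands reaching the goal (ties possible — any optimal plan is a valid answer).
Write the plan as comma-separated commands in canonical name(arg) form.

t0: (1, -3) facing north
[1] after straight(4): (1, 1) facing north
[2] after straight(4): (1, 5) facing north
[3] after spin(right): (1, 5) facing east
[4] after straight(4): (5, 5) facing east
[5] after spin(left): (5, 5) facing north
shorter routes all fall short; 5 is best.

straight(4), straight(4), spin(right), straight(4), spin(left)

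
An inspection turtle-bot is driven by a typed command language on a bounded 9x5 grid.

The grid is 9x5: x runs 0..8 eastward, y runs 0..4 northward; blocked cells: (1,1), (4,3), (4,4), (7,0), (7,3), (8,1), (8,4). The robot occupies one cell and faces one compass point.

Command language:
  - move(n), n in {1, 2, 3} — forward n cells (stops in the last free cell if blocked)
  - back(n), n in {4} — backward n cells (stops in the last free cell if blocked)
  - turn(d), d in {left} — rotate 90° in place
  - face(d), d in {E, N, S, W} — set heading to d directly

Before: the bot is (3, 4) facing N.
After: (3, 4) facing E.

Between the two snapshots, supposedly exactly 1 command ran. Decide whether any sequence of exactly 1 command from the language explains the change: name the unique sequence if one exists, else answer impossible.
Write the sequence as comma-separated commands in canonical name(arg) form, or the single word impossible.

face(E)

key: (3,4) unchanged — the single command moves nothing
start: (3, 4) facing N
t=1 face(E) ⇒ (3, 4) facing E
all 9 alternatives checked — unique.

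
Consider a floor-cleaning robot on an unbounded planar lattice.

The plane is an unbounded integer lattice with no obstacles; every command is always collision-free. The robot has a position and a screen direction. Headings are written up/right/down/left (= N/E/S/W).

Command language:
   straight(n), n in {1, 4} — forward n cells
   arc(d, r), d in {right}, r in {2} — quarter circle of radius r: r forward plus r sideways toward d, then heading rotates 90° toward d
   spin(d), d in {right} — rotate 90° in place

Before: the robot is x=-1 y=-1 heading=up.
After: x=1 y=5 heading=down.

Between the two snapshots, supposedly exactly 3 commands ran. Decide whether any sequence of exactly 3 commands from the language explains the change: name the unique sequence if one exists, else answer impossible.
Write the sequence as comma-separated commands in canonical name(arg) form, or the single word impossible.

straight(4), arc(right, 2), spin(right)

key: cell and facing (now S) both changed — the 3 commands mix motion and turning
start: x=-1 y=-1 heading=up
1. straight(4) → x=-1 y=3 heading=up
2. arc(right, 2) → x=1 y=5 heading=right
3. spin(right) → x=1 y=5 heading=down
no rival 3-sequence matches.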